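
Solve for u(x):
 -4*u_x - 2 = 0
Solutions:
 u(x) = C1 - x/2


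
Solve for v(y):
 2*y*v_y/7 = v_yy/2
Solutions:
 v(y) = C1 + C2*erfi(sqrt(14)*y/7)


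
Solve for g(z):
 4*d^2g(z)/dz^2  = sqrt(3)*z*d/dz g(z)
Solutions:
 g(z) = C1 + C2*erfi(sqrt(2)*3^(1/4)*z/4)


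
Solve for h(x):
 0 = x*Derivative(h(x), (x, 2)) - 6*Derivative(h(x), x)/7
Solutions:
 h(x) = C1 + C2*x^(13/7)


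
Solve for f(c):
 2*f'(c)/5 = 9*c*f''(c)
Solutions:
 f(c) = C1 + C2*c^(47/45)


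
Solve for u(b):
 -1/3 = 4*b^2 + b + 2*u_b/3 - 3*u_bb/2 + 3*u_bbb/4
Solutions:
 u(b) = C1 + C2*exp(2*b/3) + C3*exp(4*b/3) - 2*b^3 - 57*b^2/4 - 409*b/8


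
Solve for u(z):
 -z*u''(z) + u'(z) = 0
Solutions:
 u(z) = C1 + C2*z^2


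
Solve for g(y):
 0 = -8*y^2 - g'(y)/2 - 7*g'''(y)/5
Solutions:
 g(y) = C1 + C2*sin(sqrt(70)*y/14) + C3*cos(sqrt(70)*y/14) - 16*y^3/3 + 448*y/5


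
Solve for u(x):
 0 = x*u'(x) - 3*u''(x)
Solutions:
 u(x) = C1 + C2*erfi(sqrt(6)*x/6)


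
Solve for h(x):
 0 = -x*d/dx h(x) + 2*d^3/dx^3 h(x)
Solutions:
 h(x) = C1 + Integral(C2*airyai(2^(2/3)*x/2) + C3*airybi(2^(2/3)*x/2), x)


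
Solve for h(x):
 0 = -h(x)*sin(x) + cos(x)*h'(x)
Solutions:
 h(x) = C1/cos(x)


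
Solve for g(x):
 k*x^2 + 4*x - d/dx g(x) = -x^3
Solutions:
 g(x) = C1 + k*x^3/3 + x^4/4 + 2*x^2


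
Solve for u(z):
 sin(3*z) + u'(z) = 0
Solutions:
 u(z) = C1 + cos(3*z)/3


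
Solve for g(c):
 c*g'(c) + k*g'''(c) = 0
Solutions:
 g(c) = C1 + Integral(C2*airyai(c*(-1/k)^(1/3)) + C3*airybi(c*(-1/k)^(1/3)), c)


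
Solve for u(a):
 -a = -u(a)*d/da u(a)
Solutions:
 u(a) = -sqrt(C1 + a^2)
 u(a) = sqrt(C1 + a^2)


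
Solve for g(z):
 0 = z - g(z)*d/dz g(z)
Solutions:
 g(z) = -sqrt(C1 + z^2)
 g(z) = sqrt(C1 + z^2)


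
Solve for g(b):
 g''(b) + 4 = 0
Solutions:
 g(b) = C1 + C2*b - 2*b^2


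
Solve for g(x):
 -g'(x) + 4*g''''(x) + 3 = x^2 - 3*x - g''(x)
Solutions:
 g(x) = C1 + C4*exp(x/2) - x^3/3 + x^2/2 + 4*x + (C2*sin(sqrt(7)*x/4) + C3*cos(sqrt(7)*x/4))*exp(-x/4)


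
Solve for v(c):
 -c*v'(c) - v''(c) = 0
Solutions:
 v(c) = C1 + C2*erf(sqrt(2)*c/2)


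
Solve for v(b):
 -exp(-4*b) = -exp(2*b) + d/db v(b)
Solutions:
 v(b) = C1 + exp(2*b)/2 + exp(-4*b)/4


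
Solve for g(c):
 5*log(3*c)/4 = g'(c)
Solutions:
 g(c) = C1 + 5*c*log(c)/4 - 5*c/4 + 5*c*log(3)/4


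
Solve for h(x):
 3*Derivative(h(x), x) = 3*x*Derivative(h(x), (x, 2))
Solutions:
 h(x) = C1 + C2*x^2


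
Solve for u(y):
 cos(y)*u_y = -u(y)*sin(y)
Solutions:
 u(y) = C1*cos(y)


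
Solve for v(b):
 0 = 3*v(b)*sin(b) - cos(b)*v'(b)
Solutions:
 v(b) = C1/cos(b)^3


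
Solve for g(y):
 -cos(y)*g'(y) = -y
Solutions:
 g(y) = C1 + Integral(y/cos(y), y)


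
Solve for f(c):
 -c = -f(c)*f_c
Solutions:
 f(c) = -sqrt(C1 + c^2)
 f(c) = sqrt(C1 + c^2)


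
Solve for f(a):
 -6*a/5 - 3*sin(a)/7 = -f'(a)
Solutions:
 f(a) = C1 + 3*a^2/5 - 3*cos(a)/7


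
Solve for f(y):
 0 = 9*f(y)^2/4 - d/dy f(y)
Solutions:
 f(y) = -4/(C1 + 9*y)


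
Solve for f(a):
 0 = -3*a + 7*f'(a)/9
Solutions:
 f(a) = C1 + 27*a^2/14


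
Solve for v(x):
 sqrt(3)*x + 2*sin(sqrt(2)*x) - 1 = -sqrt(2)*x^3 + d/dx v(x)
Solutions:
 v(x) = C1 + sqrt(2)*x^4/4 + sqrt(3)*x^2/2 - x - sqrt(2)*cos(sqrt(2)*x)


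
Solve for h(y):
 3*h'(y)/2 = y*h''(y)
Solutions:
 h(y) = C1 + C2*y^(5/2)


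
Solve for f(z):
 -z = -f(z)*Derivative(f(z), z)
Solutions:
 f(z) = -sqrt(C1 + z^2)
 f(z) = sqrt(C1 + z^2)


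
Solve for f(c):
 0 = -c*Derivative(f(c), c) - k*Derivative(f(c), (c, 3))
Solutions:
 f(c) = C1 + Integral(C2*airyai(c*(-1/k)^(1/3)) + C3*airybi(c*(-1/k)^(1/3)), c)


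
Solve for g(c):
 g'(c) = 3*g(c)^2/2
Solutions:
 g(c) = -2/(C1 + 3*c)


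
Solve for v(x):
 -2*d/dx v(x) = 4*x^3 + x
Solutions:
 v(x) = C1 - x^4/2 - x^2/4


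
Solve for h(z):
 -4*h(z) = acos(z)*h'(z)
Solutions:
 h(z) = C1*exp(-4*Integral(1/acos(z), z))


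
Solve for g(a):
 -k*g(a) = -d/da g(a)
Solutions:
 g(a) = C1*exp(a*k)


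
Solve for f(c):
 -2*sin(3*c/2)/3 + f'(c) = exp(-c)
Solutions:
 f(c) = C1 - 4*cos(3*c/2)/9 - exp(-c)


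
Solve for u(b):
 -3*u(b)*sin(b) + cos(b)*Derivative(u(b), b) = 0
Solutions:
 u(b) = C1/cos(b)^3


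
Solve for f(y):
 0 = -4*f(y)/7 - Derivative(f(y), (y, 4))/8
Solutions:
 f(y) = (C1*sin(14^(3/4)*y/7) + C2*cos(14^(3/4)*y/7))*exp(-14^(3/4)*y/7) + (C3*sin(14^(3/4)*y/7) + C4*cos(14^(3/4)*y/7))*exp(14^(3/4)*y/7)


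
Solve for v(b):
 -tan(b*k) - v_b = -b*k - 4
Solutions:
 v(b) = C1 + b^2*k/2 + 4*b - Piecewise((-log(cos(b*k))/k, Ne(k, 0)), (0, True))


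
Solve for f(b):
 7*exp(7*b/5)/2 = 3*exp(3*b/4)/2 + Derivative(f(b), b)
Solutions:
 f(b) = C1 + 5*exp(7*b/5)/2 - 2*exp(3*b/4)


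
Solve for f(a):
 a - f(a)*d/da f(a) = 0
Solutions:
 f(a) = -sqrt(C1 + a^2)
 f(a) = sqrt(C1 + a^2)


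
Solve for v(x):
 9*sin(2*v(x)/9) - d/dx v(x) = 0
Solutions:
 -9*x + 9*log(cos(2*v(x)/9) - 1)/4 - 9*log(cos(2*v(x)/9) + 1)/4 = C1


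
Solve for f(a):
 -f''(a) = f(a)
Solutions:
 f(a) = C1*sin(a) + C2*cos(a)


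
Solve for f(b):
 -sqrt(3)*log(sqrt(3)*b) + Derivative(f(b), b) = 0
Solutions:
 f(b) = C1 + sqrt(3)*b*log(b) - sqrt(3)*b + sqrt(3)*b*log(3)/2


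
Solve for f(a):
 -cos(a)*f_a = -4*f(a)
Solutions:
 f(a) = C1*(sin(a)^2 + 2*sin(a) + 1)/(sin(a)^2 - 2*sin(a) + 1)


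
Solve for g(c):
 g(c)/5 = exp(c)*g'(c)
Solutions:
 g(c) = C1*exp(-exp(-c)/5)


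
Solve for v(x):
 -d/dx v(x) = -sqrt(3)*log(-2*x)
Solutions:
 v(x) = C1 + sqrt(3)*x*log(-x) + sqrt(3)*x*(-1 + log(2))


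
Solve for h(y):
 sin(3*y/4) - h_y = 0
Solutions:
 h(y) = C1 - 4*cos(3*y/4)/3


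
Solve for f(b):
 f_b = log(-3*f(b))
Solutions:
 -Integral(1/(log(-_y) + log(3)), (_y, f(b))) = C1 - b


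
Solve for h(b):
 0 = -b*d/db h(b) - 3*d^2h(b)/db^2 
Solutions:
 h(b) = C1 + C2*erf(sqrt(6)*b/6)


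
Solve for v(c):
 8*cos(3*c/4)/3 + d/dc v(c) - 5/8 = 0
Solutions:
 v(c) = C1 + 5*c/8 - 32*sin(3*c/4)/9


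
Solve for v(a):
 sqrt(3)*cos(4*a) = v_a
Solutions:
 v(a) = C1 + sqrt(3)*sin(4*a)/4


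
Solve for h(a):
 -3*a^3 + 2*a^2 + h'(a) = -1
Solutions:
 h(a) = C1 + 3*a^4/4 - 2*a^3/3 - a


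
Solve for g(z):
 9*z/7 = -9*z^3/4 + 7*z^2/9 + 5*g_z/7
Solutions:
 g(z) = C1 + 63*z^4/80 - 49*z^3/135 + 9*z^2/10


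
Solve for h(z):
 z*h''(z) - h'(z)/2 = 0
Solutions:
 h(z) = C1 + C2*z^(3/2)


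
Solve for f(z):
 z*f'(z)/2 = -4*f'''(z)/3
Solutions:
 f(z) = C1 + Integral(C2*airyai(-3^(1/3)*z/2) + C3*airybi(-3^(1/3)*z/2), z)


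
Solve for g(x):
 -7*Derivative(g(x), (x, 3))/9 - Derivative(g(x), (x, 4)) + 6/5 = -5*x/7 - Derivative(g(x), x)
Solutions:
 g(x) = C1 + C2*exp(-x*(98*2^(1/3)/(81*sqrt(54933) + 18997)^(1/3) + 28 + 2^(2/3)*(81*sqrt(54933) + 18997)^(1/3))/108)*sin(2^(1/3)*sqrt(3)*x*(-2^(1/3)*(81*sqrt(54933) + 18997)^(1/3) + 98/(81*sqrt(54933) + 18997)^(1/3))/108) + C3*exp(-x*(98*2^(1/3)/(81*sqrt(54933) + 18997)^(1/3) + 28 + 2^(2/3)*(81*sqrt(54933) + 18997)^(1/3))/108)*cos(2^(1/3)*sqrt(3)*x*(-2^(1/3)*(81*sqrt(54933) + 18997)^(1/3) + 98/(81*sqrt(54933) + 18997)^(1/3))/108) + C4*exp(x*(-14 + 98*2^(1/3)/(81*sqrt(54933) + 18997)^(1/3) + 2^(2/3)*(81*sqrt(54933) + 18997)^(1/3))/54) - 5*x^2/14 - 6*x/5


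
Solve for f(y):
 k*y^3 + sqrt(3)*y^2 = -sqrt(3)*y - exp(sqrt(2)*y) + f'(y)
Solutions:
 f(y) = C1 + k*y^4/4 + sqrt(3)*y^3/3 + sqrt(3)*y^2/2 + sqrt(2)*exp(sqrt(2)*y)/2


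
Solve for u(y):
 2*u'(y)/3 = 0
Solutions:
 u(y) = C1


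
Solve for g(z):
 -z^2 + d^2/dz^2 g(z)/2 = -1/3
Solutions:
 g(z) = C1 + C2*z + z^4/6 - z^2/3


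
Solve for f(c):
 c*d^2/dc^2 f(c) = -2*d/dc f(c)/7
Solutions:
 f(c) = C1 + C2*c^(5/7)


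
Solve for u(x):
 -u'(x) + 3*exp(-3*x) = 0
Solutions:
 u(x) = C1 - exp(-3*x)


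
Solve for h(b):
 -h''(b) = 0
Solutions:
 h(b) = C1 + C2*b


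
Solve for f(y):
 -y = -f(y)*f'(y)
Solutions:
 f(y) = -sqrt(C1 + y^2)
 f(y) = sqrt(C1 + y^2)


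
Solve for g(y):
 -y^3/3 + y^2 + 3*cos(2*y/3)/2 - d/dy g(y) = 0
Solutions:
 g(y) = C1 - y^4/12 + y^3/3 + 9*sin(2*y/3)/4


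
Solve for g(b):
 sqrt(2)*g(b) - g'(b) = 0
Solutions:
 g(b) = C1*exp(sqrt(2)*b)


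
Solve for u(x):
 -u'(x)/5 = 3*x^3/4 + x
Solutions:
 u(x) = C1 - 15*x^4/16 - 5*x^2/2


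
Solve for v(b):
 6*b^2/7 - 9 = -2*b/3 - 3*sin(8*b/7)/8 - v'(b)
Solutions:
 v(b) = C1 - 2*b^3/7 - b^2/3 + 9*b + 21*cos(8*b/7)/64


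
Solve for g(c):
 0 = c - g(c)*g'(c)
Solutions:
 g(c) = -sqrt(C1 + c^2)
 g(c) = sqrt(C1 + c^2)


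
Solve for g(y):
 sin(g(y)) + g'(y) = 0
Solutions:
 g(y) = -acos((-C1 - exp(2*y))/(C1 - exp(2*y))) + 2*pi
 g(y) = acos((-C1 - exp(2*y))/(C1 - exp(2*y)))


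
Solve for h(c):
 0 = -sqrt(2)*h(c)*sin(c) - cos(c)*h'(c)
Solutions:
 h(c) = C1*cos(c)^(sqrt(2))


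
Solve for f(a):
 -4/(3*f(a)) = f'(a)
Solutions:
 f(a) = -sqrt(C1 - 24*a)/3
 f(a) = sqrt(C1 - 24*a)/3


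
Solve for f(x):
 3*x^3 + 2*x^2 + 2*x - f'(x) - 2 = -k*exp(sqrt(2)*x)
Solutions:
 f(x) = C1 + sqrt(2)*k*exp(sqrt(2)*x)/2 + 3*x^4/4 + 2*x^3/3 + x^2 - 2*x


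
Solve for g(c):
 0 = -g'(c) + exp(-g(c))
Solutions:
 g(c) = log(C1 + c)


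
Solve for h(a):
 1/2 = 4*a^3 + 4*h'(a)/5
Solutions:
 h(a) = C1 - 5*a^4/4 + 5*a/8


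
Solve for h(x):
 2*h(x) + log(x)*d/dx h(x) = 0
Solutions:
 h(x) = C1*exp(-2*li(x))


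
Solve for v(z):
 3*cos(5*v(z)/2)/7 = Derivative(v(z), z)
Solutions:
 -3*z/7 - log(sin(5*v(z)/2) - 1)/5 + log(sin(5*v(z)/2) + 1)/5 = C1


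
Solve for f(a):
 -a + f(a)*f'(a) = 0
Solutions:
 f(a) = -sqrt(C1 + a^2)
 f(a) = sqrt(C1 + a^2)


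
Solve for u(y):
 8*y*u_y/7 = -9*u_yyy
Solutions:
 u(y) = C1 + Integral(C2*airyai(-2*147^(1/3)*y/21) + C3*airybi(-2*147^(1/3)*y/21), y)


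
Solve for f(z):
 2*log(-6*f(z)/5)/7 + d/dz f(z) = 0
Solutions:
 7*Integral(1/(log(-_y) - log(5) + log(6)), (_y, f(z)))/2 = C1 - z


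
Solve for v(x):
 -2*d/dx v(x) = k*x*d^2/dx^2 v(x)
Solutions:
 v(x) = C1 + x^(((re(k) - 2)*re(k) + im(k)^2)/(re(k)^2 + im(k)^2))*(C2*sin(2*log(x)*Abs(im(k))/(re(k)^2 + im(k)^2)) + C3*cos(2*log(x)*im(k)/(re(k)^2 + im(k)^2)))


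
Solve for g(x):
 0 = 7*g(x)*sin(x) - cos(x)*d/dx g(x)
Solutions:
 g(x) = C1/cos(x)^7


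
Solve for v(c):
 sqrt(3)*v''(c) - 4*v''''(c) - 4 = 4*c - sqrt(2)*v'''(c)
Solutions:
 v(c) = C1 + C2*c + C3*exp(sqrt(2)*c*(1 - sqrt(1 + 8*sqrt(3)))/8) + C4*exp(sqrt(2)*c*(1 + sqrt(1 + 8*sqrt(3)))/8) + 2*sqrt(3)*c^3/9 + 2*c^2*(-sqrt(2) + sqrt(3))/3


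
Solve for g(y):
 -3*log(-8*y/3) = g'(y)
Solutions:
 g(y) = C1 - 3*y*log(-y) + 3*y*(-3*log(2) + 1 + log(3))


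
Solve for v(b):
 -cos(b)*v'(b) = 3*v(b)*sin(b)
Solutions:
 v(b) = C1*cos(b)^3


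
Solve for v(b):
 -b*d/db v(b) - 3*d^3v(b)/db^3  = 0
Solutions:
 v(b) = C1 + Integral(C2*airyai(-3^(2/3)*b/3) + C3*airybi(-3^(2/3)*b/3), b)


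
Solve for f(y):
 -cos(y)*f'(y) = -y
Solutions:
 f(y) = C1 + Integral(y/cos(y), y)


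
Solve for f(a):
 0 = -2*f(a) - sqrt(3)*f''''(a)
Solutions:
 f(a) = (C1*sin(2^(3/4)*3^(7/8)*a/6) + C2*cos(2^(3/4)*3^(7/8)*a/6))*exp(-2^(3/4)*3^(7/8)*a/6) + (C3*sin(2^(3/4)*3^(7/8)*a/6) + C4*cos(2^(3/4)*3^(7/8)*a/6))*exp(2^(3/4)*3^(7/8)*a/6)


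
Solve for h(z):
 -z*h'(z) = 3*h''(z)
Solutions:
 h(z) = C1 + C2*erf(sqrt(6)*z/6)


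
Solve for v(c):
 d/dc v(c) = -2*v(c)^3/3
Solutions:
 v(c) = -sqrt(6)*sqrt(-1/(C1 - 2*c))/2
 v(c) = sqrt(6)*sqrt(-1/(C1 - 2*c))/2


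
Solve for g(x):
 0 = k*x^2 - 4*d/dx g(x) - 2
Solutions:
 g(x) = C1 + k*x^3/12 - x/2


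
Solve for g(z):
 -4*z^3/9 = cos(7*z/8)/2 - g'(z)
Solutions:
 g(z) = C1 + z^4/9 + 4*sin(7*z/8)/7


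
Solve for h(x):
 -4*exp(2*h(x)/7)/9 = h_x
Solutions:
 h(x) = 7*log(-sqrt(-1/(C1 - 4*x))) - 7*log(2) + 7*log(3) + 7*log(14)/2
 h(x) = 7*log(-1/(C1 - 4*x))/2 - 7*log(2) + 7*log(3) + 7*log(14)/2


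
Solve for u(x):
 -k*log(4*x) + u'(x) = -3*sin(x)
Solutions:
 u(x) = C1 + k*x*(log(x) - 1) + 2*k*x*log(2) + 3*cos(x)


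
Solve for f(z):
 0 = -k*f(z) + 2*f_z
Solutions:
 f(z) = C1*exp(k*z/2)


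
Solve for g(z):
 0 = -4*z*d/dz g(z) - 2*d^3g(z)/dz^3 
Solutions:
 g(z) = C1 + Integral(C2*airyai(-2^(1/3)*z) + C3*airybi(-2^(1/3)*z), z)


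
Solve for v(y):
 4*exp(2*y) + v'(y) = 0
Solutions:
 v(y) = C1 - 2*exp(2*y)


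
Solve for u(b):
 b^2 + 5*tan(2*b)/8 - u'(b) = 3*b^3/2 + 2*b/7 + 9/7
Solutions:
 u(b) = C1 - 3*b^4/8 + b^3/3 - b^2/7 - 9*b/7 - 5*log(cos(2*b))/16


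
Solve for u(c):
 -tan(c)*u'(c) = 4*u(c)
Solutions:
 u(c) = C1/sin(c)^4


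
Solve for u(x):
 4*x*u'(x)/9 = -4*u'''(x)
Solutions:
 u(x) = C1 + Integral(C2*airyai(-3^(1/3)*x/3) + C3*airybi(-3^(1/3)*x/3), x)


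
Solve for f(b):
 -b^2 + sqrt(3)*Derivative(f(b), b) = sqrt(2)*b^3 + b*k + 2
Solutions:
 f(b) = C1 + sqrt(6)*b^4/12 + sqrt(3)*b^3/9 + sqrt(3)*b^2*k/6 + 2*sqrt(3)*b/3


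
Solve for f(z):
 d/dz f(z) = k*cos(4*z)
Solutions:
 f(z) = C1 + k*sin(4*z)/4


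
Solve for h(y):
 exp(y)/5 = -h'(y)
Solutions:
 h(y) = C1 - exp(y)/5


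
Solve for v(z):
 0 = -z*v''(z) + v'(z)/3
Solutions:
 v(z) = C1 + C2*z^(4/3)


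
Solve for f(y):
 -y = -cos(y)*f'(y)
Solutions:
 f(y) = C1 + Integral(y/cos(y), y)


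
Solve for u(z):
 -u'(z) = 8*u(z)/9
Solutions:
 u(z) = C1*exp(-8*z/9)


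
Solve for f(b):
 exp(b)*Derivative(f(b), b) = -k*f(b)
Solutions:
 f(b) = C1*exp(k*exp(-b))


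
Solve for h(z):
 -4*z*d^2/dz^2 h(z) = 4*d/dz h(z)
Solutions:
 h(z) = C1 + C2*log(z)


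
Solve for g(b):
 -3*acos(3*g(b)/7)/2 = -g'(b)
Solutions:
 Integral(1/acos(3*_y/7), (_y, g(b))) = C1 + 3*b/2


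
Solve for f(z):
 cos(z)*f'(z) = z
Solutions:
 f(z) = C1 + Integral(z/cos(z), z)


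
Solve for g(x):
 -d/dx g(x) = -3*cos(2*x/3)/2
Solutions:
 g(x) = C1 + 9*sin(2*x/3)/4


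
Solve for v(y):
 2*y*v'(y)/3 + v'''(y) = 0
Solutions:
 v(y) = C1 + Integral(C2*airyai(-2^(1/3)*3^(2/3)*y/3) + C3*airybi(-2^(1/3)*3^(2/3)*y/3), y)


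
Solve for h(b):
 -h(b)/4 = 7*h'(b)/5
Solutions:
 h(b) = C1*exp(-5*b/28)


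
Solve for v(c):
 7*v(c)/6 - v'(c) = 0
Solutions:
 v(c) = C1*exp(7*c/6)


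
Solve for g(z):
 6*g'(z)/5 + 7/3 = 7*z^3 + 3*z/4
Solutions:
 g(z) = C1 + 35*z^4/24 + 5*z^2/16 - 35*z/18


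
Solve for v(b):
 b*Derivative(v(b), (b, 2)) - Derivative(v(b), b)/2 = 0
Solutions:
 v(b) = C1 + C2*b^(3/2)


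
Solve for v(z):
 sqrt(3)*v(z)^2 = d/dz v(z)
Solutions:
 v(z) = -1/(C1 + sqrt(3)*z)


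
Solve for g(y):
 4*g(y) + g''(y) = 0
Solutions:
 g(y) = C1*sin(2*y) + C2*cos(2*y)


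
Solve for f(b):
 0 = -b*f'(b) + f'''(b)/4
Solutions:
 f(b) = C1 + Integral(C2*airyai(2^(2/3)*b) + C3*airybi(2^(2/3)*b), b)


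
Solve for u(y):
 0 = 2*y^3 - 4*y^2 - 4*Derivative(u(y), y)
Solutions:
 u(y) = C1 + y^4/8 - y^3/3


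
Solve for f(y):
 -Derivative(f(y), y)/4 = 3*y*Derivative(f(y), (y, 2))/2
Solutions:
 f(y) = C1 + C2*y^(5/6)


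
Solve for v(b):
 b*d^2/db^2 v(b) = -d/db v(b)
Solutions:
 v(b) = C1 + C2*log(b)


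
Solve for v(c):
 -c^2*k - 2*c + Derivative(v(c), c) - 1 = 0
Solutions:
 v(c) = C1 + c^3*k/3 + c^2 + c


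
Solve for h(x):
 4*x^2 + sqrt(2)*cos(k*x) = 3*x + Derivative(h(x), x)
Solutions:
 h(x) = C1 + 4*x^3/3 - 3*x^2/2 + sqrt(2)*sin(k*x)/k


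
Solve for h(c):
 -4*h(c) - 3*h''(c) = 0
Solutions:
 h(c) = C1*sin(2*sqrt(3)*c/3) + C2*cos(2*sqrt(3)*c/3)


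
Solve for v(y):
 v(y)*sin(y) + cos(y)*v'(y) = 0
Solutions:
 v(y) = C1*cos(y)


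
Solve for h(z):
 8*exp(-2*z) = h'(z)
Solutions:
 h(z) = C1 - 4*exp(-2*z)


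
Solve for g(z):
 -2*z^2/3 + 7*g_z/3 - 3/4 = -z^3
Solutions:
 g(z) = C1 - 3*z^4/28 + 2*z^3/21 + 9*z/28


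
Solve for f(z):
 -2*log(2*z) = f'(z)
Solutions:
 f(z) = C1 - 2*z*log(z) - z*log(4) + 2*z


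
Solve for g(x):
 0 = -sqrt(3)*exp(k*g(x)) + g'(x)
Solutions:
 g(x) = Piecewise((log(-1/(C1*k + sqrt(3)*k*x))/k, Ne(k, 0)), (nan, True))
 g(x) = Piecewise((C1 + sqrt(3)*x, Eq(k, 0)), (nan, True))


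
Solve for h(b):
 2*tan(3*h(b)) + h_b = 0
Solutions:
 h(b) = -asin(C1*exp(-6*b))/3 + pi/3
 h(b) = asin(C1*exp(-6*b))/3


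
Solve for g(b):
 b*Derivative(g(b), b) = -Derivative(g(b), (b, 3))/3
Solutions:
 g(b) = C1 + Integral(C2*airyai(-3^(1/3)*b) + C3*airybi(-3^(1/3)*b), b)


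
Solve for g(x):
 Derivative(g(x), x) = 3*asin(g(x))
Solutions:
 Integral(1/asin(_y), (_y, g(x))) = C1 + 3*x


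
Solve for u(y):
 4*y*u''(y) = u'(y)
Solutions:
 u(y) = C1 + C2*y^(5/4)


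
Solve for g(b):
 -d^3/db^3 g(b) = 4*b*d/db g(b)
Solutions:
 g(b) = C1 + Integral(C2*airyai(-2^(2/3)*b) + C3*airybi(-2^(2/3)*b), b)


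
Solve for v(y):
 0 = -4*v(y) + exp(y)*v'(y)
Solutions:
 v(y) = C1*exp(-4*exp(-y))


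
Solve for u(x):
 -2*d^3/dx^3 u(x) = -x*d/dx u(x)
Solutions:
 u(x) = C1 + Integral(C2*airyai(2^(2/3)*x/2) + C3*airybi(2^(2/3)*x/2), x)


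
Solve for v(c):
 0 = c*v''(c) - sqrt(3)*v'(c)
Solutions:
 v(c) = C1 + C2*c^(1 + sqrt(3))


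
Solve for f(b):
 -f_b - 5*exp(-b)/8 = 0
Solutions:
 f(b) = C1 + 5*exp(-b)/8


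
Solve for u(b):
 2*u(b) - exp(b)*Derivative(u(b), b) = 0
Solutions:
 u(b) = C1*exp(-2*exp(-b))


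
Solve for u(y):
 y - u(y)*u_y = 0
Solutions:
 u(y) = -sqrt(C1 + y^2)
 u(y) = sqrt(C1 + y^2)


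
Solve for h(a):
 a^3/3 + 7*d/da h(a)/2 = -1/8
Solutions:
 h(a) = C1 - a^4/42 - a/28


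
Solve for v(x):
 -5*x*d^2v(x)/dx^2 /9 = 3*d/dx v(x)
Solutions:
 v(x) = C1 + C2/x^(22/5)


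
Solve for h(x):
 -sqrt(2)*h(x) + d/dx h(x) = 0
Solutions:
 h(x) = C1*exp(sqrt(2)*x)


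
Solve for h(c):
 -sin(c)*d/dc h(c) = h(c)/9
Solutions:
 h(c) = C1*(cos(c) + 1)^(1/18)/(cos(c) - 1)^(1/18)


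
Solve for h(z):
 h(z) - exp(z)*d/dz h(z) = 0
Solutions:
 h(z) = C1*exp(-exp(-z))


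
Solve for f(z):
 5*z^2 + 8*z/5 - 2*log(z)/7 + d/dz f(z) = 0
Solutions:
 f(z) = C1 - 5*z^3/3 - 4*z^2/5 + 2*z*log(z)/7 - 2*z/7


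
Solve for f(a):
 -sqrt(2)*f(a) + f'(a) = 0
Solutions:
 f(a) = C1*exp(sqrt(2)*a)


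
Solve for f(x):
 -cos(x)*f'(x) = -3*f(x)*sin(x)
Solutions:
 f(x) = C1/cos(x)^3


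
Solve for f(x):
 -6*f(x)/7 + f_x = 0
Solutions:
 f(x) = C1*exp(6*x/7)


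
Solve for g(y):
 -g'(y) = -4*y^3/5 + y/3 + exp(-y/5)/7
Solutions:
 g(y) = C1 + y^4/5 - y^2/6 + 5*exp(-y/5)/7


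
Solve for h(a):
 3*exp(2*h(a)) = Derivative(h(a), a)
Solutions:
 h(a) = log(-sqrt(-1/(C1 + 3*a))) - log(2)/2
 h(a) = log(-1/(C1 + 3*a))/2 - log(2)/2


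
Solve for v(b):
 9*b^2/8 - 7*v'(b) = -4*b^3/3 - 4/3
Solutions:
 v(b) = C1 + b^4/21 + 3*b^3/56 + 4*b/21


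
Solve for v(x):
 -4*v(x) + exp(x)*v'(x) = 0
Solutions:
 v(x) = C1*exp(-4*exp(-x))


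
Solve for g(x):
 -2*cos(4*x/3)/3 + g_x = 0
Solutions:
 g(x) = C1 + sin(4*x/3)/2


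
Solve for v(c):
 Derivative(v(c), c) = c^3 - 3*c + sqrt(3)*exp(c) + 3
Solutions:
 v(c) = C1 + c^4/4 - 3*c^2/2 + 3*c + sqrt(3)*exp(c)


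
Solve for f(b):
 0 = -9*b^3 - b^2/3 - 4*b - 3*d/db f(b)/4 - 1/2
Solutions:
 f(b) = C1 - 3*b^4 - 4*b^3/27 - 8*b^2/3 - 2*b/3


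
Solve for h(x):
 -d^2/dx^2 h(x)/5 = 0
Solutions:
 h(x) = C1 + C2*x


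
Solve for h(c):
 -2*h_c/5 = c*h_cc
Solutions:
 h(c) = C1 + C2*c^(3/5)


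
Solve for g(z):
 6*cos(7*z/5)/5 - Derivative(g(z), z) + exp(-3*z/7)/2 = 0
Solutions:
 g(z) = C1 + 6*sin(7*z/5)/7 - 7*exp(-3*z/7)/6


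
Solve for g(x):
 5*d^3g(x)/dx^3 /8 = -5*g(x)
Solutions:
 g(x) = C3*exp(-2*x) + (C1*sin(sqrt(3)*x) + C2*cos(sqrt(3)*x))*exp(x)


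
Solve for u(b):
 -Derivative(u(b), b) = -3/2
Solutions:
 u(b) = C1 + 3*b/2


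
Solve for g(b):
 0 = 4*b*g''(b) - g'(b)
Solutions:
 g(b) = C1 + C2*b^(5/4)


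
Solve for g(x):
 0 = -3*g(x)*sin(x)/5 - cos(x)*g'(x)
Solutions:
 g(x) = C1*cos(x)^(3/5)


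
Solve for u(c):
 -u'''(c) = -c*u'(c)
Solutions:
 u(c) = C1 + Integral(C2*airyai(c) + C3*airybi(c), c)


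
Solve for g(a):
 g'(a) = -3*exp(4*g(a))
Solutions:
 g(a) = log(-I*(1/(C1 + 12*a))^(1/4))
 g(a) = log(I*(1/(C1 + 12*a))^(1/4))
 g(a) = log(-(1/(C1 + 12*a))^(1/4))
 g(a) = log(1/(C1 + 12*a))/4


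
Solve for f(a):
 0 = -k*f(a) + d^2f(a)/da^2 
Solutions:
 f(a) = C1*exp(-a*sqrt(k)) + C2*exp(a*sqrt(k))


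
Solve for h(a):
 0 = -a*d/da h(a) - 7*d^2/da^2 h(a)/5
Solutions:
 h(a) = C1 + C2*erf(sqrt(70)*a/14)


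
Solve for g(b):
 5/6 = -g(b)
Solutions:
 g(b) = -5/6


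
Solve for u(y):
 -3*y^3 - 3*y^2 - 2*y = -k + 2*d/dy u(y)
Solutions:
 u(y) = C1 + k*y/2 - 3*y^4/8 - y^3/2 - y^2/2


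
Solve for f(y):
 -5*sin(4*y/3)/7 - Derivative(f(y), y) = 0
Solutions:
 f(y) = C1 + 15*cos(4*y/3)/28


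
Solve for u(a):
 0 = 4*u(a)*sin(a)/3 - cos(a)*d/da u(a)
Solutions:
 u(a) = C1/cos(a)^(4/3)


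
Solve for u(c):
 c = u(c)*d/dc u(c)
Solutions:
 u(c) = -sqrt(C1 + c^2)
 u(c) = sqrt(C1 + c^2)


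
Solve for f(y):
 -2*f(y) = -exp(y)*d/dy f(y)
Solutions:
 f(y) = C1*exp(-2*exp(-y))


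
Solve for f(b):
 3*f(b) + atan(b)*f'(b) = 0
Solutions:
 f(b) = C1*exp(-3*Integral(1/atan(b), b))


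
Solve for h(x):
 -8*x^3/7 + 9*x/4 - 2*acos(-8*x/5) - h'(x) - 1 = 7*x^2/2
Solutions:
 h(x) = C1 - 2*x^4/7 - 7*x^3/6 + 9*x^2/8 - 2*x*acos(-8*x/5) - x - sqrt(25 - 64*x^2)/4


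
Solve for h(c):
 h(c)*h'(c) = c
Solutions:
 h(c) = -sqrt(C1 + c^2)
 h(c) = sqrt(C1 + c^2)


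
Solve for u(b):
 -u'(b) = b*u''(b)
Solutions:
 u(b) = C1 + C2*log(b)


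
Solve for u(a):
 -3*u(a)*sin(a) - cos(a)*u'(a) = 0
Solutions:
 u(a) = C1*cos(a)^3


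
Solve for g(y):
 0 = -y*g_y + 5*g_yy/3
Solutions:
 g(y) = C1 + C2*erfi(sqrt(30)*y/10)


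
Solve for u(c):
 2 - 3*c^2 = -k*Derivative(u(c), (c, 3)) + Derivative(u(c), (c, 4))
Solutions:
 u(c) = C1 + C2*c + C3*c^2 + C4*exp(c*k) + c^5/(20*k) + c^4/(4*k^2) + c^3*(-1/3 + k^(-2))/k


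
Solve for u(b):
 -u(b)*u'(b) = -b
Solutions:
 u(b) = -sqrt(C1 + b^2)
 u(b) = sqrt(C1 + b^2)


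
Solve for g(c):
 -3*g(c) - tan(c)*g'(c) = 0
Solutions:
 g(c) = C1/sin(c)^3


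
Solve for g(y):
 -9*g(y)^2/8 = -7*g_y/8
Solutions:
 g(y) = -7/(C1 + 9*y)


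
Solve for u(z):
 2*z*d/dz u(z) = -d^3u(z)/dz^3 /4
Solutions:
 u(z) = C1 + Integral(C2*airyai(-2*z) + C3*airybi(-2*z), z)


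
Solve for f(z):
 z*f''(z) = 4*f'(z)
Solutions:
 f(z) = C1 + C2*z^5


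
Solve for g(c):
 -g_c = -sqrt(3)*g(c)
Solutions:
 g(c) = C1*exp(sqrt(3)*c)


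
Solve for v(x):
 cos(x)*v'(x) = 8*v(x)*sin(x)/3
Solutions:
 v(x) = C1/cos(x)^(8/3)


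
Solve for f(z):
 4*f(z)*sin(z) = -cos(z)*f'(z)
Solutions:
 f(z) = C1*cos(z)^4


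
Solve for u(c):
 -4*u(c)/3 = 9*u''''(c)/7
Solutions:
 u(c) = (C1*sin(21^(1/4)*c/3) + C2*cos(21^(1/4)*c/3))*exp(-21^(1/4)*c/3) + (C3*sin(21^(1/4)*c/3) + C4*cos(21^(1/4)*c/3))*exp(21^(1/4)*c/3)


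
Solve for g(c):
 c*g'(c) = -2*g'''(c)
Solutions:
 g(c) = C1 + Integral(C2*airyai(-2^(2/3)*c/2) + C3*airybi(-2^(2/3)*c/2), c)


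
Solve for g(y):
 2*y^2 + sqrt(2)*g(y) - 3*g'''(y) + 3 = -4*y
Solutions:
 g(y) = C3*exp(2^(1/6)*3^(2/3)*y/3) - sqrt(2)*y^2 - 2*sqrt(2)*y + (C1*sin(6^(1/6)*y/2) + C2*cos(6^(1/6)*y/2))*exp(-2^(1/6)*3^(2/3)*y/6) - 3*sqrt(2)/2


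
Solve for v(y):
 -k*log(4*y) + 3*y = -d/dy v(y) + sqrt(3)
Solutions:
 v(y) = C1 + k*y*log(y) - k*y + k*y*log(4) - 3*y^2/2 + sqrt(3)*y


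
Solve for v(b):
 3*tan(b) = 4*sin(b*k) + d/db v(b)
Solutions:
 v(b) = C1 - 4*Piecewise((-cos(b*k)/k, Ne(k, 0)), (0, True)) - 3*log(cos(b))


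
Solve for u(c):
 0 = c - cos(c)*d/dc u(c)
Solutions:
 u(c) = C1 + Integral(c/cos(c), c)


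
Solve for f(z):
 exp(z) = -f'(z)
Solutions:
 f(z) = C1 - exp(z)


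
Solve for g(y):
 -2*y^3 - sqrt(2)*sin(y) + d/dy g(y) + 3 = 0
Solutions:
 g(y) = C1 + y^4/2 - 3*y - sqrt(2)*cos(y)


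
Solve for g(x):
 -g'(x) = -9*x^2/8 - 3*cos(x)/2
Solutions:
 g(x) = C1 + 3*x^3/8 + 3*sin(x)/2


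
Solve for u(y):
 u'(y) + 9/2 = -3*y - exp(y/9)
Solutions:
 u(y) = C1 - 3*y^2/2 - 9*y/2 - 9*exp(y/9)


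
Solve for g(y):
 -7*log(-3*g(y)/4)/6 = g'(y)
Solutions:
 6*Integral(1/(log(-_y) - 2*log(2) + log(3)), (_y, g(y)))/7 = C1 - y


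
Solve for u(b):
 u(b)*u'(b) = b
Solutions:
 u(b) = -sqrt(C1 + b^2)
 u(b) = sqrt(C1 + b^2)


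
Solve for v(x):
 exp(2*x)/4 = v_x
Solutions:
 v(x) = C1 + exp(2*x)/8


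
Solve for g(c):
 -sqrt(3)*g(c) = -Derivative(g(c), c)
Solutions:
 g(c) = C1*exp(sqrt(3)*c)


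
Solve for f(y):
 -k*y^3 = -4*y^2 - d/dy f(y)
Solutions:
 f(y) = C1 + k*y^4/4 - 4*y^3/3


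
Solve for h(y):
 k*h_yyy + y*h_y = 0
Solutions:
 h(y) = C1 + Integral(C2*airyai(y*(-1/k)^(1/3)) + C3*airybi(y*(-1/k)^(1/3)), y)


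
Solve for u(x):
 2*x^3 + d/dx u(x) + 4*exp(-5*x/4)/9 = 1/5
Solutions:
 u(x) = C1 - x^4/2 + x/5 + 16*exp(-5*x/4)/45


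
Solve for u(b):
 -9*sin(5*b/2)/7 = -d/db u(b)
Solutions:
 u(b) = C1 - 18*cos(5*b/2)/35


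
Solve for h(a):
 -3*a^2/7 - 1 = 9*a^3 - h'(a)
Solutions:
 h(a) = C1 + 9*a^4/4 + a^3/7 + a


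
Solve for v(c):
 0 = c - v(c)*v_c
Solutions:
 v(c) = -sqrt(C1 + c^2)
 v(c) = sqrt(C1 + c^2)


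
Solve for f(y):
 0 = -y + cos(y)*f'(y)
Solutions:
 f(y) = C1 + Integral(y/cos(y), y)


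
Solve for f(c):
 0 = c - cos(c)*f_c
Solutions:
 f(c) = C1 + Integral(c/cos(c), c)


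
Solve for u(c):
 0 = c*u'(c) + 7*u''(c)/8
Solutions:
 u(c) = C1 + C2*erf(2*sqrt(7)*c/7)


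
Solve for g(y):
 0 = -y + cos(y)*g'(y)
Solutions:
 g(y) = C1 + Integral(y/cos(y), y)


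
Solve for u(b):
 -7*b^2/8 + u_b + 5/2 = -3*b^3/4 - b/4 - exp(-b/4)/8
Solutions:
 u(b) = C1 - 3*b^4/16 + 7*b^3/24 - b^2/8 - 5*b/2 + exp(-b/4)/2


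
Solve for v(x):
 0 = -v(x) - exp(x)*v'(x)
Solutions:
 v(x) = C1*exp(exp(-x))


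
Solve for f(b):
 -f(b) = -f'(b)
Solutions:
 f(b) = C1*exp(b)


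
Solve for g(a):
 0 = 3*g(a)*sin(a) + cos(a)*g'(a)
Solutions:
 g(a) = C1*cos(a)^3


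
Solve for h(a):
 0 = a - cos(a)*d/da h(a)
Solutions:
 h(a) = C1 + Integral(a/cos(a), a)


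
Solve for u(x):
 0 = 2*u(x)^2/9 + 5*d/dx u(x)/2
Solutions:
 u(x) = 45/(C1 + 4*x)


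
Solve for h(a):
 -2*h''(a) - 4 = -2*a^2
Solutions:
 h(a) = C1 + C2*a + a^4/12 - a^2


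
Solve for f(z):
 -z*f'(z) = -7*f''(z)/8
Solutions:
 f(z) = C1 + C2*erfi(2*sqrt(7)*z/7)


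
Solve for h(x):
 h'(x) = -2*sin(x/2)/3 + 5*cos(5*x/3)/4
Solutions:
 h(x) = C1 + 3*sin(5*x/3)/4 + 4*cos(x/2)/3


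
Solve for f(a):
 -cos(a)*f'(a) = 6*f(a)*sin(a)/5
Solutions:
 f(a) = C1*cos(a)^(6/5)


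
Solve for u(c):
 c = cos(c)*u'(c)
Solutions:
 u(c) = C1 + Integral(c/cos(c), c)


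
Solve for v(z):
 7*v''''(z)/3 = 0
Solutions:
 v(z) = C1 + C2*z + C3*z^2 + C4*z^3


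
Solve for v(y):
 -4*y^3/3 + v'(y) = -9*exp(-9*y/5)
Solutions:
 v(y) = C1 + y^4/3 + 5*exp(-9*y/5)


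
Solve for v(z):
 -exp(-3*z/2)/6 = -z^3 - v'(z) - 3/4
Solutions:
 v(z) = C1 - z^4/4 - 3*z/4 - exp(-3*z/2)/9


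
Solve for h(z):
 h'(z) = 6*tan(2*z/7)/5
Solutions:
 h(z) = C1 - 21*log(cos(2*z/7))/5


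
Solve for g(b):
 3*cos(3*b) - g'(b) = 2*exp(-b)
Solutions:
 g(b) = C1 + sin(3*b) + 2*exp(-b)


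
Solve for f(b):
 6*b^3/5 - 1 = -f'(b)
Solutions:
 f(b) = C1 - 3*b^4/10 + b


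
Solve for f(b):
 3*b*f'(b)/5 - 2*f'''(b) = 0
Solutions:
 f(b) = C1 + Integral(C2*airyai(10^(2/3)*3^(1/3)*b/10) + C3*airybi(10^(2/3)*3^(1/3)*b/10), b)


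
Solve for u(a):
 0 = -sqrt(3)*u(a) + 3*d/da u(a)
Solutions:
 u(a) = C1*exp(sqrt(3)*a/3)


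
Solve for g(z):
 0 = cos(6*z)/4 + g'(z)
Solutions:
 g(z) = C1 - sin(6*z)/24


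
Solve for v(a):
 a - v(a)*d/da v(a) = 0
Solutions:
 v(a) = -sqrt(C1 + a^2)
 v(a) = sqrt(C1 + a^2)


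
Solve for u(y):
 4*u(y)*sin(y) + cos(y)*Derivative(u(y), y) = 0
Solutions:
 u(y) = C1*cos(y)^4


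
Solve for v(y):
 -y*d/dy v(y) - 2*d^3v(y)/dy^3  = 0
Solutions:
 v(y) = C1 + Integral(C2*airyai(-2^(2/3)*y/2) + C3*airybi(-2^(2/3)*y/2), y)


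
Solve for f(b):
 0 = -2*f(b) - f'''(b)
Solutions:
 f(b) = C3*exp(-2^(1/3)*b) + (C1*sin(2^(1/3)*sqrt(3)*b/2) + C2*cos(2^(1/3)*sqrt(3)*b/2))*exp(2^(1/3)*b/2)


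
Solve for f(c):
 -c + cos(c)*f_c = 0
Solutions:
 f(c) = C1 + Integral(c/cos(c), c)


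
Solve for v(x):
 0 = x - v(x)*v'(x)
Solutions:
 v(x) = -sqrt(C1 + x^2)
 v(x) = sqrt(C1 + x^2)


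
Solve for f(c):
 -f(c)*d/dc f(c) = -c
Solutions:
 f(c) = -sqrt(C1 + c^2)
 f(c) = sqrt(C1 + c^2)


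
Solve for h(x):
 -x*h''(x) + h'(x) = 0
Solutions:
 h(x) = C1 + C2*x^2


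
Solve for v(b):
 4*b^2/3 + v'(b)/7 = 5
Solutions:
 v(b) = C1 - 28*b^3/9 + 35*b


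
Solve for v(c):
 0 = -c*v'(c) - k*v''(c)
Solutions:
 v(c) = C1 + C2*sqrt(k)*erf(sqrt(2)*c*sqrt(1/k)/2)


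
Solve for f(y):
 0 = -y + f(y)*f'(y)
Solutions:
 f(y) = -sqrt(C1 + y^2)
 f(y) = sqrt(C1 + y^2)


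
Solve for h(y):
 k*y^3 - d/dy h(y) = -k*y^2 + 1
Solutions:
 h(y) = C1 + k*y^4/4 + k*y^3/3 - y


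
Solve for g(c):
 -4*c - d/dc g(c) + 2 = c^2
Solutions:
 g(c) = C1 - c^3/3 - 2*c^2 + 2*c


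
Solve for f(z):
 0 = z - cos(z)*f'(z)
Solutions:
 f(z) = C1 + Integral(z/cos(z), z)


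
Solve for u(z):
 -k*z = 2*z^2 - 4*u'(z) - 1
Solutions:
 u(z) = C1 + k*z^2/8 + z^3/6 - z/4


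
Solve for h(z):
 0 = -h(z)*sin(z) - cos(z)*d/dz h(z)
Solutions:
 h(z) = C1*cos(z)


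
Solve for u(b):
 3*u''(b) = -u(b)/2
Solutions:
 u(b) = C1*sin(sqrt(6)*b/6) + C2*cos(sqrt(6)*b/6)


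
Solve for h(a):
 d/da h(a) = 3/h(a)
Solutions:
 h(a) = -sqrt(C1 + 6*a)
 h(a) = sqrt(C1 + 6*a)


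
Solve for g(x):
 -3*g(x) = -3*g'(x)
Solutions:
 g(x) = C1*exp(x)


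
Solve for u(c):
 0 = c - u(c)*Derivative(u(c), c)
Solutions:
 u(c) = -sqrt(C1 + c^2)
 u(c) = sqrt(C1 + c^2)


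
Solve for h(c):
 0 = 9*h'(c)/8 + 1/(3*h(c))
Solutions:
 h(c) = -sqrt(C1 - 48*c)/9
 h(c) = sqrt(C1 - 48*c)/9


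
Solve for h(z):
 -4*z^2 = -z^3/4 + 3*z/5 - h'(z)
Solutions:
 h(z) = C1 - z^4/16 + 4*z^3/3 + 3*z^2/10


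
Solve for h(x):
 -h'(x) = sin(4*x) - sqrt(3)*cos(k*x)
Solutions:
 h(x) = C1 + cos(4*x)/4 + sqrt(3)*sin(k*x)/k


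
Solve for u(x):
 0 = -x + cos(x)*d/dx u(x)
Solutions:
 u(x) = C1 + Integral(x/cos(x), x)


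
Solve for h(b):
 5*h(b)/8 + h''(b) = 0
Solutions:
 h(b) = C1*sin(sqrt(10)*b/4) + C2*cos(sqrt(10)*b/4)


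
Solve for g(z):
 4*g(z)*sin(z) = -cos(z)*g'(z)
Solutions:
 g(z) = C1*cos(z)^4


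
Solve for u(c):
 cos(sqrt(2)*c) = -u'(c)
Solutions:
 u(c) = C1 - sqrt(2)*sin(sqrt(2)*c)/2


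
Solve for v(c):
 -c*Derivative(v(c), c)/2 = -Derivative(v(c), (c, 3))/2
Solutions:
 v(c) = C1 + Integral(C2*airyai(c) + C3*airybi(c), c)


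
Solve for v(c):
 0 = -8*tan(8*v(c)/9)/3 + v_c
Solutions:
 v(c) = -9*asin(C1*exp(64*c/27))/8 + 9*pi/8
 v(c) = 9*asin(C1*exp(64*c/27))/8


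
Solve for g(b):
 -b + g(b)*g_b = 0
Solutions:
 g(b) = -sqrt(C1 + b^2)
 g(b) = sqrt(C1 + b^2)


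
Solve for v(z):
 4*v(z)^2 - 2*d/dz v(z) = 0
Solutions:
 v(z) = -1/(C1 + 2*z)


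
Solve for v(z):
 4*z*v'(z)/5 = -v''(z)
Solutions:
 v(z) = C1 + C2*erf(sqrt(10)*z/5)


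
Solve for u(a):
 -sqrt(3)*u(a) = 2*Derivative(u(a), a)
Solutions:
 u(a) = C1*exp(-sqrt(3)*a/2)


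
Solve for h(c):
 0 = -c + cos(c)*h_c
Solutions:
 h(c) = C1 + Integral(c/cos(c), c)


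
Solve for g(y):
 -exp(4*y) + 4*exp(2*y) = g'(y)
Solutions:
 g(y) = C1 - exp(4*y)/4 + 2*exp(2*y)


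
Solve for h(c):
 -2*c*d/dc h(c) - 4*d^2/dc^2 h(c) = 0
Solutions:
 h(c) = C1 + C2*erf(c/2)


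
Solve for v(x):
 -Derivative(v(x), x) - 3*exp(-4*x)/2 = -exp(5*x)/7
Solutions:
 v(x) = C1 + exp(5*x)/35 + 3*exp(-4*x)/8


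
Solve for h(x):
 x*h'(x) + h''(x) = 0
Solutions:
 h(x) = C1 + C2*erf(sqrt(2)*x/2)


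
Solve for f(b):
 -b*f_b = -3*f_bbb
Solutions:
 f(b) = C1 + Integral(C2*airyai(3^(2/3)*b/3) + C3*airybi(3^(2/3)*b/3), b)


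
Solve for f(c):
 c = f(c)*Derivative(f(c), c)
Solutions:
 f(c) = -sqrt(C1 + c^2)
 f(c) = sqrt(C1 + c^2)


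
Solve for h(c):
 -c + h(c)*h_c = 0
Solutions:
 h(c) = -sqrt(C1 + c^2)
 h(c) = sqrt(C1 + c^2)


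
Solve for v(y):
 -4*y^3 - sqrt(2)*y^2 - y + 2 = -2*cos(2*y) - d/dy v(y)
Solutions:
 v(y) = C1 + y^4 + sqrt(2)*y^3/3 + y^2/2 - 2*y - 2*sin(y)*cos(y)


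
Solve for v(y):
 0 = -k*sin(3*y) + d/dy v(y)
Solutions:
 v(y) = C1 - k*cos(3*y)/3


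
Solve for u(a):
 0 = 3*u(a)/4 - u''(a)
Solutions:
 u(a) = C1*exp(-sqrt(3)*a/2) + C2*exp(sqrt(3)*a/2)


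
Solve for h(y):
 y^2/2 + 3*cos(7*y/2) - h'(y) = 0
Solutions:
 h(y) = C1 + y^3/6 + 6*sin(7*y/2)/7


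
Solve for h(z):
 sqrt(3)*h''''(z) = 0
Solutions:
 h(z) = C1 + C2*z + C3*z^2 + C4*z^3


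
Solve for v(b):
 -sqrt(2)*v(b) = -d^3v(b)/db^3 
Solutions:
 v(b) = C3*exp(2^(1/6)*b) + (C1*sin(2^(1/6)*sqrt(3)*b/2) + C2*cos(2^(1/6)*sqrt(3)*b/2))*exp(-2^(1/6)*b/2)


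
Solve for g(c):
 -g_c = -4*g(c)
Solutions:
 g(c) = C1*exp(4*c)


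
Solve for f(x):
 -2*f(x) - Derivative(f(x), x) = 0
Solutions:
 f(x) = C1*exp(-2*x)


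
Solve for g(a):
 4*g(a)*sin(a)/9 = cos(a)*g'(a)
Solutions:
 g(a) = C1/cos(a)^(4/9)


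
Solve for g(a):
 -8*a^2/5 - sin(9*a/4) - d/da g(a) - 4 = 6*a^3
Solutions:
 g(a) = C1 - 3*a^4/2 - 8*a^3/15 - 4*a + 4*cos(9*a/4)/9


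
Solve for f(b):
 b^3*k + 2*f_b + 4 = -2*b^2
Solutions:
 f(b) = C1 - b^4*k/8 - b^3/3 - 2*b


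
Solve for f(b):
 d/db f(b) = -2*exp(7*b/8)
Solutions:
 f(b) = C1 - 16*exp(7*b/8)/7


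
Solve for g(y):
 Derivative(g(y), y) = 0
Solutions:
 g(y) = C1


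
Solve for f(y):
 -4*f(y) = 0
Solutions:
 f(y) = 0


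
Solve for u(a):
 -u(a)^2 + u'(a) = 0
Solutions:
 u(a) = -1/(C1 + a)


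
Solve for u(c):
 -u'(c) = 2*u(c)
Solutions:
 u(c) = C1*exp(-2*c)


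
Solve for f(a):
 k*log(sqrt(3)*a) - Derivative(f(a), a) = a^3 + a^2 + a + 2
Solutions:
 f(a) = C1 - a^4/4 - a^3/3 - a^2/2 + a*k*log(a) - a*k + a*k*log(3)/2 - 2*a


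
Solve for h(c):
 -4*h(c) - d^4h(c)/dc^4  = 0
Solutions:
 h(c) = (C1*sin(c) + C2*cos(c))*exp(-c) + (C3*sin(c) + C4*cos(c))*exp(c)


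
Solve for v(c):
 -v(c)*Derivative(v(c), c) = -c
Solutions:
 v(c) = -sqrt(C1 + c^2)
 v(c) = sqrt(C1 + c^2)


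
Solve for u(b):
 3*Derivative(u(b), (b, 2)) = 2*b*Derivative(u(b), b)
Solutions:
 u(b) = C1 + C2*erfi(sqrt(3)*b/3)


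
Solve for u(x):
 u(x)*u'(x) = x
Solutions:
 u(x) = -sqrt(C1 + x^2)
 u(x) = sqrt(C1 + x^2)


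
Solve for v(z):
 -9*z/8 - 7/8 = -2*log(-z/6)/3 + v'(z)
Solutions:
 v(z) = C1 - 9*z^2/16 + 2*z*log(-z)/3 + z*(-37 - 16*log(6))/24


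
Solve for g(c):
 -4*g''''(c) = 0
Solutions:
 g(c) = C1 + C2*c + C3*c^2 + C4*c^3


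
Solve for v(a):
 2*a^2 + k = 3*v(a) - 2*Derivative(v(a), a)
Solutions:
 v(a) = C1*exp(3*a/2) + 2*a^2/3 + 8*a/9 + k/3 + 16/27


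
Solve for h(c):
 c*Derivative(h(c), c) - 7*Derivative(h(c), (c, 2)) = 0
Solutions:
 h(c) = C1 + C2*erfi(sqrt(14)*c/14)


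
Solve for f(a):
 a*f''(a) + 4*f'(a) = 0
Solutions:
 f(a) = C1 + C2/a^3


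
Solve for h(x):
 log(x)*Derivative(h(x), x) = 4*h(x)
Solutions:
 h(x) = C1*exp(4*li(x))


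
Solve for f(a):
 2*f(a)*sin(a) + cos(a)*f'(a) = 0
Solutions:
 f(a) = C1*cos(a)^2


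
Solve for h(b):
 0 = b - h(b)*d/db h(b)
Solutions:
 h(b) = -sqrt(C1 + b^2)
 h(b) = sqrt(C1 + b^2)


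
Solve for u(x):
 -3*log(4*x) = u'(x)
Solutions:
 u(x) = C1 - 3*x*log(x) - x*log(64) + 3*x


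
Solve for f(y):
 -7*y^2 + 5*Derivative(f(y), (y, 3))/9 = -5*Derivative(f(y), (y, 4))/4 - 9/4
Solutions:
 f(y) = C1 + C2*y + C3*y^2 + C4*exp(-4*y/9) + 21*y^5/100 - 189*y^4/80 + 1647*y^3/80


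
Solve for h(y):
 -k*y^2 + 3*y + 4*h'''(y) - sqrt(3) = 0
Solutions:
 h(y) = C1 + C2*y + C3*y^2 + k*y^5/240 - y^4/32 + sqrt(3)*y^3/24


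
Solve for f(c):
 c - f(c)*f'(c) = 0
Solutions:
 f(c) = -sqrt(C1 + c^2)
 f(c) = sqrt(C1 + c^2)


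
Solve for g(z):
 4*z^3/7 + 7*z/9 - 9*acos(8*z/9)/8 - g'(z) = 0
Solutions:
 g(z) = C1 + z^4/7 + 7*z^2/18 - 9*z*acos(8*z/9)/8 + 9*sqrt(81 - 64*z^2)/64


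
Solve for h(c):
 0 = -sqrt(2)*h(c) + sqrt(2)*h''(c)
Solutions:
 h(c) = C1*exp(-c) + C2*exp(c)


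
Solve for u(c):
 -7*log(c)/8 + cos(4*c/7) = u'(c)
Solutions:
 u(c) = C1 - 7*c*log(c)/8 + 7*c/8 + 7*sin(4*c/7)/4


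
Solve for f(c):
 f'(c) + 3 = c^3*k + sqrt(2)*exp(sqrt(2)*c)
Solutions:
 f(c) = C1 + c^4*k/4 - 3*c + exp(sqrt(2)*c)


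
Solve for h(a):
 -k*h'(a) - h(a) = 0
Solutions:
 h(a) = C1*exp(-a/k)


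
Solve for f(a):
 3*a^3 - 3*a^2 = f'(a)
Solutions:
 f(a) = C1 + 3*a^4/4 - a^3


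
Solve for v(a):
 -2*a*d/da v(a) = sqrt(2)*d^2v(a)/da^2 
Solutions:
 v(a) = C1 + C2*erf(2^(3/4)*a/2)


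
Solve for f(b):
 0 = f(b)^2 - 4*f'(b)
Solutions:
 f(b) = -4/(C1 + b)


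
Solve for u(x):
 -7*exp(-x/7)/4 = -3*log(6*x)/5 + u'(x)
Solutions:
 u(x) = C1 + 3*x*log(x)/5 + 3*x*(-1 + log(6))/5 + 49*exp(-x/7)/4


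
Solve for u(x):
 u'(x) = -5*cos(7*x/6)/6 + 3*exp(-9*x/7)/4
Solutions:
 u(x) = C1 - 5*sin(7*x/6)/7 - 7*exp(-9*x/7)/12


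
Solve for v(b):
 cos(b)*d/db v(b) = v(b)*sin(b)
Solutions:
 v(b) = C1/cos(b)


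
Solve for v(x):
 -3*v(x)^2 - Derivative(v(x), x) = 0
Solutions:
 v(x) = 1/(C1 + 3*x)


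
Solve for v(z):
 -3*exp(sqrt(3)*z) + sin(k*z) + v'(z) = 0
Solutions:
 v(z) = C1 + sqrt(3)*exp(sqrt(3)*z) + cos(k*z)/k


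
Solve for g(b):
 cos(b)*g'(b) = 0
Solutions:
 g(b) = C1


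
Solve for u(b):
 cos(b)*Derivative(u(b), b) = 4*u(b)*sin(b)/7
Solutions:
 u(b) = C1/cos(b)^(4/7)


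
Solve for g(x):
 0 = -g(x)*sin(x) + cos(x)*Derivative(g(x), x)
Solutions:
 g(x) = C1/cos(x)


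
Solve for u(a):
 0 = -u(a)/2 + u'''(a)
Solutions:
 u(a) = C3*exp(2^(2/3)*a/2) + (C1*sin(2^(2/3)*sqrt(3)*a/4) + C2*cos(2^(2/3)*sqrt(3)*a/4))*exp(-2^(2/3)*a/4)


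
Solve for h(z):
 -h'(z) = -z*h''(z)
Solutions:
 h(z) = C1 + C2*z^2


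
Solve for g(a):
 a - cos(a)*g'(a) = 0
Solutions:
 g(a) = C1 + Integral(a/cos(a), a)


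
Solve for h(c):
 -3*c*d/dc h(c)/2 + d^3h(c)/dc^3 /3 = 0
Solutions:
 h(c) = C1 + Integral(C2*airyai(6^(2/3)*c/2) + C3*airybi(6^(2/3)*c/2), c)


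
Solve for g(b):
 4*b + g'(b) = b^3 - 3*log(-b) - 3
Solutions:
 g(b) = C1 + b^4/4 - 2*b^2 - 3*b*log(-b)


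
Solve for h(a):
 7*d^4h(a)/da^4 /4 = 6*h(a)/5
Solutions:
 h(a) = C1*exp(-24^(1/4)*35^(3/4)*a/35) + C2*exp(24^(1/4)*35^(3/4)*a/35) + C3*sin(24^(1/4)*35^(3/4)*a/35) + C4*cos(24^(1/4)*35^(3/4)*a/35)


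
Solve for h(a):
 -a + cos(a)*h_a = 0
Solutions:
 h(a) = C1 + Integral(a/cos(a), a)


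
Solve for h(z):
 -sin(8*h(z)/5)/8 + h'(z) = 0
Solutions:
 -z/8 + 5*log(cos(8*h(z)/5) - 1)/16 - 5*log(cos(8*h(z)/5) + 1)/16 = C1


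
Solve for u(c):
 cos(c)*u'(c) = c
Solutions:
 u(c) = C1 + Integral(c/cos(c), c)


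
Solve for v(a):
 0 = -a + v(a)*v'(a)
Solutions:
 v(a) = -sqrt(C1 + a^2)
 v(a) = sqrt(C1 + a^2)


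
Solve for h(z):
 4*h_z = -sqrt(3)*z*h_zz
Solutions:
 h(z) = C1 + C2*z^(1 - 4*sqrt(3)/3)


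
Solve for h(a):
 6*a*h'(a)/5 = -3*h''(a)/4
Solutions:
 h(a) = C1 + C2*erf(2*sqrt(5)*a/5)


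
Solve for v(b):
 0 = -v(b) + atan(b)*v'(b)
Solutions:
 v(b) = C1*exp(Integral(1/atan(b), b))
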